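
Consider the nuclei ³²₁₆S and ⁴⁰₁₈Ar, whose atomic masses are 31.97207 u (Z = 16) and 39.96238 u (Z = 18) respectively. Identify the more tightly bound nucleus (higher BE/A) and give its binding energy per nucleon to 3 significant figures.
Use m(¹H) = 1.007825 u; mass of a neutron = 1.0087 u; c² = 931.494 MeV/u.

³²₁₆S: Σm = 16(1.007825) + 16(1.0087) = 32.264400 u; Δm = 0.292330 u; E_B = 272.30 MeV; E_B/A = 8.509 MeV
⁴⁰₁₈Ar: Σm = 18(1.007825) + 22(1.0087) = 40.332250 u; Δm = 0.369870 u; E_B = 344.53 MeV; E_B/A = 8.613 MeV
⁴⁰₁₈Ar has the higher binding energy per nucleon, so it is the more tightly bound nucleus.

⁴⁰₁₈Ar; 8.61 MeV/nucleon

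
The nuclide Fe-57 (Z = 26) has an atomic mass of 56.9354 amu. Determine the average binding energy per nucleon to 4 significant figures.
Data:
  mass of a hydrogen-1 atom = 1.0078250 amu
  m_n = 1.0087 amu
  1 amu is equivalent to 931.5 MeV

Mass of separated nucleons = 26(1.0078250) + 31(1.0087) = 26.2034500 + 31.2697 = 57.4731500 amu
The mass defect is 57.4731500 − 56.9354 = 0.5377500 amu.
Converting to energy: 0.5377500 amu × 931.5 MeV/amu = 500.914 MeV
Per nucleon: 500.914 / 57 = 8.788 MeV

8.788 MeV/nucleon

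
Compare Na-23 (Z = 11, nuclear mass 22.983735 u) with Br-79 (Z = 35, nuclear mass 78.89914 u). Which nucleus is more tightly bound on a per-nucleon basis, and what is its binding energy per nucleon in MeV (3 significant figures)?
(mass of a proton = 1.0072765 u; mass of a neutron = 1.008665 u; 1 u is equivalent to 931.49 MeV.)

Br-79; 8.69 MeV/nucleon

Na-23: Σm = 11(1.0072765) + 12(1.008665) = 23.1840215 u; Δm = 0.2002865 u; E_B = 186.565 MeV; E_B/A = 8.112 MeV
Br-79: Σm = 35(1.0072765) + 44(1.008665) = 79.6359375 u; Δm = 0.7367975 u; E_B = 686.32 MeV; E_B/A = 8.688 MeV
Br-79 has the higher binding energy per nucleon, so it is the more tightly bound nucleus.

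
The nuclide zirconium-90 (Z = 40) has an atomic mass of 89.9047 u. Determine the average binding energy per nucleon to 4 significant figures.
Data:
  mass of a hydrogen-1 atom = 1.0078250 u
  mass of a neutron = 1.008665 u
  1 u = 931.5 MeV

Mass of separated nucleons = 40(1.0078250) + 50(1.008665) = 40.3130000 + 50.433250 = 90.7462500 u
The mass defect is 90.7462500 − 89.9047 = 0.8415500 u.
Binding energy = Δm·c² = 0.8415500 × 931.5 MeV/u = 783.904 MeV
Dividing by A = 90 gives 8.710 MeV per nucleon.

8.710 MeV/nucleon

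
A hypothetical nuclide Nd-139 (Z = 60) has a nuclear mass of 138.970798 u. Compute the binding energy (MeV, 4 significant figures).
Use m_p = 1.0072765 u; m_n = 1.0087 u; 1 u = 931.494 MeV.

1074 MeV

The nucleus contains 60 protons and 139 − 60 = 79 neutrons.
Total constituent mass: 60 × 1.0072765 + 79 × 1.0087 = 140.1238900 u
The mass defect is 140.1238900 − 138.970798 = 1.1530920 u.
E_B = 1.1530920 × 931.494 = 1074.10 MeV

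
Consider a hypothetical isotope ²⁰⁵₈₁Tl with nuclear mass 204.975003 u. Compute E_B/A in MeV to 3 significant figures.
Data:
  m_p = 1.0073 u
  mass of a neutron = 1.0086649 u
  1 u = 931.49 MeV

Mass of separated nucleons = 81(1.0073) + 124(1.0086649) = 81.5913 + 125.0744476 = 206.6657476 u
The mass defect is 206.6657476 − 204.975003 = 1.6907446 u.
Converting to energy: 1.6907446 u × 931.49 MeV/u = 1574.91 MeV
BE/A = 1574.91 MeV / 205 = 7.682 MeV/nucleon

7.68 MeV/nucleon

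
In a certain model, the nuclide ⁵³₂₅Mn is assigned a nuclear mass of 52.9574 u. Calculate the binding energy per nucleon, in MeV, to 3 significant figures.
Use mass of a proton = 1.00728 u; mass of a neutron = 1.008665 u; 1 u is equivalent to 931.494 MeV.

The nucleus contains 25 protons and 53 − 25 = 28 neutrons.
Σm = 25·m_p + 28·m_n = 25.18200 + 28.242620 = 53.424620 u
Δm = 53.424620 − 52.9574 = 0.467220 u
Converting to energy: 0.467220 u × 931.494 MeV/u = 435.213 MeV
BE/A = 435.213 MeV / 53 = 8.212 MeV/nucleon

8.21 MeV/nucleon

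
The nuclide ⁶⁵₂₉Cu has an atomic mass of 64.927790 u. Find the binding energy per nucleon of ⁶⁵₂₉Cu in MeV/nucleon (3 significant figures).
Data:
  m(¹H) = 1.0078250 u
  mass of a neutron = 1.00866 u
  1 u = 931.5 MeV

With 29 protons and 36 neutrons (A = 65):
Mass of separated nucleons = 29(1.0078250) + 36(1.00866) = 29.2269250 + 36.31176 = 65.5386850 u
Δm = 65.5386850 − 64.927790 = 0.6108950 u
E_B = 0.6108950 × 931.5 = 569.049 MeV
Per nucleon: 569.049 / 65 = 8.7546 MeV

8.75 MeV/nucleon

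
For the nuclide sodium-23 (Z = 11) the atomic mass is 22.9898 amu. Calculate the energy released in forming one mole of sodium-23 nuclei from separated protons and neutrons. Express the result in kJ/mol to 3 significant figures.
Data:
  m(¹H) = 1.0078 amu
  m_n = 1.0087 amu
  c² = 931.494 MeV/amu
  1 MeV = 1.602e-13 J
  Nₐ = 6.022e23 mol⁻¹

1.80e+10 kJ/mol

Total constituent mass: 11 × 1.0078 + 12 × 1.0087 = 23.1902 amu
Δm = 23.1902 − 22.9898 = 0.2004 amu
Converting to energy: 0.2004 amu × 931.494 MeV/amu = 186.671 MeV
Per nucleus in joules: 186.671 MeV × 1.602e-13 J/MeV = 2.9905e-11 J
Per mole: 2.9905e-11 J × 6.022e23 mol⁻¹ = 1.8009e+13 J/mol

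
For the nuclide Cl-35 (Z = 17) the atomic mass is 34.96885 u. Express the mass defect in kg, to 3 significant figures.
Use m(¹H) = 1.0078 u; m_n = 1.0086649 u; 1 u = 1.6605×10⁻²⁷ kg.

With 17 protons and 18 neutrons (A = 35):
Mass of separated nucleons = 17(1.0078) + 18(1.0086649) = 17.1326 + 18.1559682 = 35.2885682 u
Δm = 35.2885682 − 34.96885 = 0.3197182 u
In SI units: 0.3197182 u × 1.6605×10⁻²⁷ kg/u = 5.3089e-28 kg

5.31e-28 kg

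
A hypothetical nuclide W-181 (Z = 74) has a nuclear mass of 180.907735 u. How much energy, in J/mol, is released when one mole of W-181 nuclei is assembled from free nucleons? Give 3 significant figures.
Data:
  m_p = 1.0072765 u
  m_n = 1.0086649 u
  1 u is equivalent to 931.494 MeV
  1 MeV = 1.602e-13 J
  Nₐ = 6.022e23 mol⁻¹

1.40e+14 J/mol

Total constituent mass: 74 × 1.0072765 + 107 × 1.0086649 = 182.4656053 u
The mass defect is 182.4656053 − 180.907735 = 1.5578703 u.
E_B = 1.5578703 × 931.494 = 1451.15 MeV
Per nucleus in joules: 1451.15 MeV × 1.602e-13 J/MeV = 2.3247e-10 J
Per mole: 2.3247e-10 J × 6.022e23 mol⁻¹ = 1.3999e+14 J/mol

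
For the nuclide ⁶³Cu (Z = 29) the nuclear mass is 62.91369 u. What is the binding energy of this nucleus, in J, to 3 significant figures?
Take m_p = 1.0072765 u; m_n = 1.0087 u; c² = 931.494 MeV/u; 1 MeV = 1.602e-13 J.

Σm = 29·m_p + 34·m_n = 29.2110185 + 34.2958 = 63.5068185 u
The mass defect is 63.5068185 − 62.91369 = 0.5931285 u.
E_B = 0.5931285 × 931.494 = 552.496 MeV
In joules: 552.496 MeV × 1.602e-13 J/MeV = 8.8510e-11 J

8.85e-11 J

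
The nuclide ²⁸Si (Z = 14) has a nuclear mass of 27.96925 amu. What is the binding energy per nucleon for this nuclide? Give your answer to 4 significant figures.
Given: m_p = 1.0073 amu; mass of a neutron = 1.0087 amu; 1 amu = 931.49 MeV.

8.475 MeV/nucleon

The nucleus contains 14 protons and 28 − 14 = 14 neutrons.
Mass of separated nucleons = 14(1.0073) + 14(1.0087) = 14.1022 + 14.1218 = 28.2240 amu
Δm = 28.2240 − 27.96925 = 0.25475 amu
Binding energy = Δm·c² = 0.25475 × 931.49 MeV/amu = 237.297 MeV
Dividing by A = 28 gives 8.475 MeV per nucleon.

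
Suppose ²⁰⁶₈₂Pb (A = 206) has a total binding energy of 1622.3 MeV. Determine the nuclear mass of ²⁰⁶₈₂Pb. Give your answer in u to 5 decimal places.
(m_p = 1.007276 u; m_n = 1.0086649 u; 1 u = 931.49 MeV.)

Mass defect = 1622.3 MeV / (931.49 MeV/u) = 1.7416183 u
Constituent mass = 82(1.007276) + 124(1.0086649) = 207.6710796 u
Nuclear mass = 207.6710796 − 1.7416183 = 205.9294613 u ≈ 205.92946 u (to 5 decimal places)

205.92946 u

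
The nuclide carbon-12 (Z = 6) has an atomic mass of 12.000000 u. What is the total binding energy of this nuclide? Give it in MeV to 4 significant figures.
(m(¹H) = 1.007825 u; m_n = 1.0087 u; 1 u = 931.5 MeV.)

92.36 MeV

Z = 6, so N = A − Z = 12 − 6 = 6.
Mass of separated nucleons = 6(1.007825) + 6(1.0087) = 6.046950 + 6.0522 = 12.099150 u
The mass defect is 12.099150 − 12.000000 = 0.099150 u.
E_B = 0.099150 × 931.5 = 92.3582 MeV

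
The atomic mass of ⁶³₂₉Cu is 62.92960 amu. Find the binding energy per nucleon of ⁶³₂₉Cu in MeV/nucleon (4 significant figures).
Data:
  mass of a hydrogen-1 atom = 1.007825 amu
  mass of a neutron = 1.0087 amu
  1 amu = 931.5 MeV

Z = 29, so N = A − Z = 63 − 29 = 34.
Mass of separated nucleons = 29(1.007825) + 34(1.0087) = 29.226925 + 34.2958 = 63.522725 amu
The mass defect is 63.522725 − 62.92960 = 0.593125 amu.
Converting to energy: 0.593125 amu × 931.5 MeV/amu = 552.496 MeV
Dividing by A = 63 gives 8.770 MeV per nucleon.

8.770 MeV/nucleon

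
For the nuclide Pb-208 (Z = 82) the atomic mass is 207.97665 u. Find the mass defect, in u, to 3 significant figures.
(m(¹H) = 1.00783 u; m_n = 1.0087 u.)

Mass of separated nucleons = 82(1.00783) + 126(1.0087) = 82.64206 + 127.0962 = 209.73826 u
Δm = 209.73826 − 207.97665 = 1.76161 u

1.76 u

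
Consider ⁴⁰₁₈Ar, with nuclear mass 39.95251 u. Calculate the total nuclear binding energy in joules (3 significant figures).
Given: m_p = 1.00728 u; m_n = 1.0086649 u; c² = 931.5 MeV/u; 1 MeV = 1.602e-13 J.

With 18 protons and 22 neutrons (A = 40):
Σm = 18·m_p + 22·m_n = 18.13104 + 22.1906278 = 40.3216678 u
Δm = 40.3216678 − 39.95251 = 0.3691578 u
Binding energy = Δm·c² = 0.3691578 × 931.5 MeV/u = 343.870 MeV
In joules: 343.870 MeV × 1.602e-13 J/MeV = 5.5088e-11 J

5.51e-11 J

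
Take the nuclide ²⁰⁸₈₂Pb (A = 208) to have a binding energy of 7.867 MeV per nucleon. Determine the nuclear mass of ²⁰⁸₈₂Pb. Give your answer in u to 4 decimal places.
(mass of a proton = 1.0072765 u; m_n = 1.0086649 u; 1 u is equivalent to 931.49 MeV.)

Total binding energy = 208 × 7.867 = 1636.336 MeV
Mass defect = 1636.336 MeV / (931.49 MeV/u) = 1.756687 u
Constituent mass = 82(1.0072765) + 126(1.0086649) = 209.6884504 u
Nuclear mass = 209.6884504 − 1.756687 = 207.9317634 u ≈ 207.9318 u (to 4 decimal places)

207.9318 u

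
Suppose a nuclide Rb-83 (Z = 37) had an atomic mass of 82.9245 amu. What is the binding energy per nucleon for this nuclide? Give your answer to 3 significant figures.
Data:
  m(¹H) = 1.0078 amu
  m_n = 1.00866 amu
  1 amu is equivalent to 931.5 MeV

Z = 37, so N = A − Z = 83 − 37 = 46.
Total constituent mass: 37 × 1.0078 + 46 × 1.00866 = 83.68696 amu
The mass defect is 83.68696 − 82.9245 = 0.76246 amu.
Converting to energy: 0.76246 amu × 931.5 MeV/amu = 710.231 MeV
Per nucleon: 710.231 / 83 = 8.557 MeV

8.56 MeV/nucleon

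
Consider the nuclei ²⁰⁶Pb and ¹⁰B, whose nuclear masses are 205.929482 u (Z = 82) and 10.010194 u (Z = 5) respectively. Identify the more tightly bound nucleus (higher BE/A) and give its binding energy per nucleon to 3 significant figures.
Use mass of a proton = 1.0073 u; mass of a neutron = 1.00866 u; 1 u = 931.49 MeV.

²⁰⁶Pb: Σm = 82(1.0073) + 124(1.00866) = 207.67244 u; Δm = 1.742958 u; E_B = 1623.5 MeV; E_B/A = 7.881 MeV
¹⁰B: Σm = 5(1.0073) + 5(1.00866) = 10.07980 u; Δm = 0.069606 u; E_B = 64.837 MeV; E_B/A = 6.484 MeV
²⁰⁶Pb has the higher binding energy per nucleon, so it is the more tightly bound nucleus.

²⁰⁶Pb; 7.88 MeV/nucleon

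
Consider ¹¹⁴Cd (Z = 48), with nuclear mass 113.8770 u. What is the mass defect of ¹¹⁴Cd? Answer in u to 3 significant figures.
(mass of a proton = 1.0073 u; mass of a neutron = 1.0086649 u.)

With 48 protons and 66 neutrons (A = 114):
Mass of separated nucleons = 48(1.0073) + 66(1.0086649) = 48.3504 + 66.5718834 = 114.9222834 u
Δm = 114.9222834 − 113.8770 = 1.0452834 u

1.05 u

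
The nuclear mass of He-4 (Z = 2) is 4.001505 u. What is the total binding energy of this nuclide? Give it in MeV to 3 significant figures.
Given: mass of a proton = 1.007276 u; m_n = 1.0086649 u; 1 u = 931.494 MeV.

Total constituent mass: 2 × 1.007276 + 2 × 1.0086649 = 4.0318818 u
Mass defect Δm = 4.0318818 − 4.001505 = 0.0303768 u
Binding energy = Δm·c² = 0.0303768 × 931.494 MeV/u = 28.2958 MeV

28.3 MeV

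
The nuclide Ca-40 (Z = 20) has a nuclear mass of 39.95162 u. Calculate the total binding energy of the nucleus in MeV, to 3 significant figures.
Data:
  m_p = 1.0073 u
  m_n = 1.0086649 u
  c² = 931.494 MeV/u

342 MeV

With 20 protons and 20 neutrons (A = 40):
Mass of separated nucleons = 20(1.0073) + 20(1.0086649) = 20.1460 + 20.1732980 = 40.3192980 u
The mass defect is 40.3192980 − 39.95162 = 0.3676780 u.
E_B = 0.3676780 × 931.494 = 342.490 MeV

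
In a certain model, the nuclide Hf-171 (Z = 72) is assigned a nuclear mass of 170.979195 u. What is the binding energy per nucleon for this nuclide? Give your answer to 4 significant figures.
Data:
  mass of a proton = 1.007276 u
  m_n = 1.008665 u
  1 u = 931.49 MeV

Z = 72, so N = A − Z = 171 − 72 = 99.
Mass of separated nucleons = 72(1.007276) + 99(1.008665) = 72.523872 + 99.857835 = 172.381707 u
Δm = 172.381707 − 170.979195 = 1.402512 u
Binding energy = Δm·c² = 1.402512 × 931.49 MeV/u = 1306.43 MeV
Per nucleon: 1306.43 / 171 = 7.640 MeV

7.640 MeV/nucleon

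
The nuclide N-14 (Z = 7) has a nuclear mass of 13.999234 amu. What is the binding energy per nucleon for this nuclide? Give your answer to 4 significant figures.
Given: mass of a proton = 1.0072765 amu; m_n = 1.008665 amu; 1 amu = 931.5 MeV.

Z = 7, so N = A − Z = 14 − 7 = 7.
Σm = 7·m_p + 7·m_n = 7.0509355 + 7.060655 = 14.1115905 amu
Mass defect Δm = 14.1115905 − 13.999234 = 0.1123565 amu
E_B = 0.1123565 × 931.5 = 104.660 MeV
Per nucleon: 104.660 / 14 = 7.476 MeV

7.476 MeV/nucleon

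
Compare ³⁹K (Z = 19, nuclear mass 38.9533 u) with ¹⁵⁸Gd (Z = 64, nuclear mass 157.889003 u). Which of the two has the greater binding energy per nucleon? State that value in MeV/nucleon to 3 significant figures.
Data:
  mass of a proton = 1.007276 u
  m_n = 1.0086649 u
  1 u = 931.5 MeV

³⁹K: Σm = 19(1.007276) + 20(1.0086649) = 39.3115420 u; Δm = 0.3582420 u; E_B = 333.70 MeV; E_B/A = 8.556 MeV
¹⁵⁸Gd: Σm = 64(1.007276) + 94(1.0086649) = 159.2801646 u; Δm = 1.3911616 u; E_B = 1295.9 MeV; E_B/A = 8.202 MeV
³⁹K has the higher binding energy per nucleon, so it is the more tightly bound nucleus.

³⁹K; 8.56 MeV/nucleon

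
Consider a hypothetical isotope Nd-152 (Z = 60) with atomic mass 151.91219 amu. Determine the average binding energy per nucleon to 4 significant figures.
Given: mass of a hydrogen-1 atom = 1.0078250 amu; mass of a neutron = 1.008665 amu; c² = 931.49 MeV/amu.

Mass of separated nucleons = 60(1.0078250) + 92(1.008665) = 60.4695000 + 92.797180 = 153.2666800 amu
Mass defect Δm = 153.2666800 − 151.91219 = 1.3544900 amu
Converting to energy: 1.3544900 amu × 931.49 MeV/amu = 1261.69 MeV
Dividing by A = 152 gives 8.301 MeV per nucleon.

8.301 MeV/nucleon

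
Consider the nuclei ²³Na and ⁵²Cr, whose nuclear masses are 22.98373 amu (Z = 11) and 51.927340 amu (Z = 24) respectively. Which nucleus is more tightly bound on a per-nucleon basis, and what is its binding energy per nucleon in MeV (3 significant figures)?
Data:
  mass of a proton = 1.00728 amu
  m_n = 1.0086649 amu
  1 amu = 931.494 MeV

²³Na: Σm = 11(1.00728) + 12(1.0086649) = 23.1840588 amu; Δm = 0.2003288 amu; E_B = 186.61 MeV; E_B/A = 8.113 MeV
⁵²Cr: Σm = 24(1.00728) + 28(1.0086649) = 52.4173372 amu; Δm = 0.4899972 amu; E_B = 456.429 MeV; E_B/A = 8.777 MeV
⁵²Cr has the higher binding energy per nucleon, so it is the more tightly bound nucleus.

⁵²Cr; 8.78 MeV/nucleon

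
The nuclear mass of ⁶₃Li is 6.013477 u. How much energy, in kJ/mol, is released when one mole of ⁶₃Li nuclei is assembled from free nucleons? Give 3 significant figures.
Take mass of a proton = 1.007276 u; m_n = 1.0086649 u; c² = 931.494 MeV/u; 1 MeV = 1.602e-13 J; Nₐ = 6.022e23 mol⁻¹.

3.09e+09 kJ/mol

Z = 3, so N = A − Z = 6 − 3 = 3.
Total constituent mass: 3 × 1.007276 + 3 × 1.0086649 = 6.0478227 u
Δm = 6.0478227 − 6.013477 = 0.0343457 u
Binding energy = Δm·c² = 0.0343457 × 931.494 MeV/u = 31.9928 MeV
Per nucleus in joules: 31.9928 MeV × 1.602e-13 J/MeV = 5.1252e-12 J
Per mole: 5.1252e-12 J × 6.022e23 mol⁻¹ = 3.0864e+12 J/mol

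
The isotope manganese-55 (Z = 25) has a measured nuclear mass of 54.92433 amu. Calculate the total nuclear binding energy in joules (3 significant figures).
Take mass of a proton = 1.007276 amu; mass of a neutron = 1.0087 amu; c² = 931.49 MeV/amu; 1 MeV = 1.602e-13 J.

7.74e-11 J

With 25 protons and 30 neutrons (A = 55):
Total constituent mass: 25 × 1.007276 + 30 × 1.0087 = 55.442900 amu
Mass defect Δm = 55.442900 − 54.92433 = 0.518570 amu
Binding energy = Δm·c² = 0.518570 × 931.49 MeV/amu = 483.043 MeV
In joules: 483.043 MeV × 1.602e-13 J/MeV = 7.7383e-11 J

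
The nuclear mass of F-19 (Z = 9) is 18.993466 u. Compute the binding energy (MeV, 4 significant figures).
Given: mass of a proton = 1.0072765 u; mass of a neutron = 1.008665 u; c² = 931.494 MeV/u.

147.8 MeV

Mass of separated nucleons = 9(1.0072765) + 10(1.008665) = 9.0654885 + 10.086650 = 19.1521385 u
Δm = 19.1521385 − 18.993466 = 0.1586725 u
Converting to energy: 0.1586725 u × 931.494 MeV/u = 147.802 MeV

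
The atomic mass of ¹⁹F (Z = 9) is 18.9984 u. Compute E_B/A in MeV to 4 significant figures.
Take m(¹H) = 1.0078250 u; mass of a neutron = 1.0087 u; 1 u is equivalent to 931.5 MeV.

7.796 MeV/nucleon

Total constituent mass: 9 × 1.0078250 + 10 × 1.0087 = 19.1574250 u
The mass defect is 19.1574250 − 18.9984 = 0.1590250 u.
Binding energy = Δm·c² = 0.1590250 × 931.5 MeV/u = 148.132 MeV
Per nucleon: 148.132 / 19 = 7.796 MeV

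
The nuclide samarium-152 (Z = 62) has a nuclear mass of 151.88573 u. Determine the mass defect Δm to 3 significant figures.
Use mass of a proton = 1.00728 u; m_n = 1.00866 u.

1.35 u

With 62 protons and 90 neutrons (A = 152):
Total constituent mass: 62 × 1.00728 + 90 × 1.00866 = 153.23076 u
The mass defect is 153.23076 − 151.88573 = 1.34503 u.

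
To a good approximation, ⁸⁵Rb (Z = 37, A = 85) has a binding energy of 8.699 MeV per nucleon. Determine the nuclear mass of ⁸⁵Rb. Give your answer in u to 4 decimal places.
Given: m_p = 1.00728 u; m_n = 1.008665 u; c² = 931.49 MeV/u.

84.8915 u

Total binding energy = 85 × 8.699 = 739.415 MeV
Mass defect = 739.415 MeV / (931.49 MeV/u) = 0.793798 u
Constituent mass = 37(1.00728) + 48(1.008665) = 85.685280 u
Nuclear mass = 85.685280 − 0.793798 = 84.891482 u ≈ 84.8915 u (to 4 decimal places)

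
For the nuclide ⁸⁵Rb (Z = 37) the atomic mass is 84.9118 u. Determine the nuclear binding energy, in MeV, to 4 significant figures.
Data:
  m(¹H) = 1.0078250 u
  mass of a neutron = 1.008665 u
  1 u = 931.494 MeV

Mass of separated nucleons = 37(1.0078250) + 48(1.008665) = 37.2895250 + 48.415920 = 85.7054450 u
Δm = 85.7054450 − 84.9118 = 0.7936450 u
Converting to energy: 0.7936450 u × 931.494 MeV/u = 739.276 MeV

739.3 MeV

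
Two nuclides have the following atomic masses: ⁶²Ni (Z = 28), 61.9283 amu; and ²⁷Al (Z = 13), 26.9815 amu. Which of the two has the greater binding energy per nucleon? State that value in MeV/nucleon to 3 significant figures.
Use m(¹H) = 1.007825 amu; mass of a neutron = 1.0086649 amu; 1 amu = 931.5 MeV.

⁶²Ni: Σm = 28(1.007825) + 34(1.0086649) = 62.5137066 amu; Δm = 0.5854066 amu; E_B = 545.31 MeV; E_B/A = 8.795 MeV
²⁷Al: Σm = 13(1.007825) + 14(1.0086649) = 27.2230336 amu; Δm = 0.2415336 amu; E_B = 224.99 MeV; E_B/A = 8.333 MeV
⁶²Ni has the higher binding energy per nucleon, so it is the more tightly bound nucleus.

⁶²Ni; 8.80 MeV/nucleon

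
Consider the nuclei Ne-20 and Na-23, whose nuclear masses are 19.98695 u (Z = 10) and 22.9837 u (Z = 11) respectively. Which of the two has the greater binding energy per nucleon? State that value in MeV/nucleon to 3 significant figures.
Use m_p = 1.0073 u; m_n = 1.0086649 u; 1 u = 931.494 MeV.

Ne-20: Σm = 10(1.0073) + 10(1.0086649) = 20.1596490 u; Δm = 0.1726990 u; E_B = 160.868 MeV; E_B/A = 8.043 MeV
Na-23: Σm = 11(1.0073) + 12(1.0086649) = 23.1842788 u; Δm = 0.2005788 u; E_B = 186.84 MeV; E_B/A = 8.123 MeV
Na-23 has the higher binding energy per nucleon, so it is the more tightly bound nucleus.

Na-23; 8.12 MeV/nucleon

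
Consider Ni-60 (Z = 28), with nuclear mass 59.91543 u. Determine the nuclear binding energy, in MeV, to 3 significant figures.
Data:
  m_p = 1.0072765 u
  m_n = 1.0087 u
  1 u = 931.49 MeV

Total constituent mass: 28 × 1.0072765 + 32 × 1.0087 = 60.4821420 u
Δm = 60.4821420 − 59.91543 = 0.5667120 u
Converting to energy: 0.5667120 u × 931.49 MeV/u = 527.887 MeV

528 MeV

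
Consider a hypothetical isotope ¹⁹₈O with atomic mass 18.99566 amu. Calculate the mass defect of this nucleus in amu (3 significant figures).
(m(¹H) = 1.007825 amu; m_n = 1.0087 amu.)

0.163 amu

With 8 protons and 11 neutrons (A = 19):
Total constituent mass: 8 × 1.007825 + 11 × 1.0087 = 19.158300 amu
Δm = 19.158300 − 18.99566 = 0.162640 amu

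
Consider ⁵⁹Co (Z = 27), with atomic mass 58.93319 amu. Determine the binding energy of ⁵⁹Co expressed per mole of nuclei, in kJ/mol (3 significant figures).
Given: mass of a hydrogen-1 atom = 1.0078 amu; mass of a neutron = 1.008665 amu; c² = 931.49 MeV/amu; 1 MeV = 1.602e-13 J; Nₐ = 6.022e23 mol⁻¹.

With 27 protons and 32 neutrons (A = 59):
Mass of separated nucleons = 27(1.0078) + 32(1.008665) = 27.2106 + 32.277280 = 59.487880 amu
The mass defect is 59.487880 − 58.93319 = 0.554690 amu.
E_B = 0.554690 × 931.49 = 516.688 MeV
Per nucleus in joules: 516.688 MeV × 1.602e-13 J/MeV = 8.2773e-11 J
Per mole: 8.2773e-11 J × 6.022e23 mol⁻¹ = 4.9846e+13 J/mol

4.98e+10 kJ/mol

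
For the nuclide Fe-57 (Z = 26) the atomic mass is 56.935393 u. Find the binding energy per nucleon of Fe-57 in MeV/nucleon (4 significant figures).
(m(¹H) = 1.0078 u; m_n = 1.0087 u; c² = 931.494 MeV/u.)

8.777 MeV/nucleon

Σm = 26·m(¹H) + 31·m_n = 26.2028 + 31.2697 = 57.4725 u
Δm = 57.4725 − 56.935393 = 0.537107 u
E_B = 0.537107 × 931.494 = 500.312 MeV
Dividing by A = 57 gives 8.777 MeV per nucleon.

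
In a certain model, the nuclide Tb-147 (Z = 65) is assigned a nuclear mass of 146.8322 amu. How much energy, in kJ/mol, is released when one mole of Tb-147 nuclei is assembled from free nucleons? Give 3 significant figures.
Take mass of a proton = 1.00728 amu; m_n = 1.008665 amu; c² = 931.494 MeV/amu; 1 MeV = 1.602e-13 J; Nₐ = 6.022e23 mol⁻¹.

Σm = 65·m_p + 82·m_n = 65.47320 + 82.710530 = 148.183730 amu
Mass defect Δm = 148.183730 − 146.8322 = 1.351530 amu
E_B = 1.351530 × 931.494 = 1258.94 MeV
Per nucleus in joules: 1258.94 MeV × 1.602e-13 J/MeV = 2.0168e-10 J
Per mole: 2.0168e-10 J × 6.022e23 mol⁻¹ = 1.2145e+14 J/mol

1.21e+11 kJ/mol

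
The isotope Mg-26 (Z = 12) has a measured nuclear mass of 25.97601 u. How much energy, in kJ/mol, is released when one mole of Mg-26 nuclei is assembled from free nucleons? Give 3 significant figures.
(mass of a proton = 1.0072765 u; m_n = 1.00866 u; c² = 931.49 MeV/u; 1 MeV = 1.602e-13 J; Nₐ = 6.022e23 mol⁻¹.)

2.09e+10 kJ/mol

With 12 protons and 14 neutrons (A = 26):
Σm = 12·m_p + 14·m_n = 12.0873180 + 14.12124 = 26.2085580 u
Mass defect Δm = 26.2085580 − 25.97601 = 0.2325480 u
Converting to energy: 0.2325480 u × 931.49 MeV/u = 216.616 MeV
Per nucleus in joules: 216.616 MeV × 1.602e-13 J/MeV = 3.4702e-11 J
Per mole: 3.4702e-11 J × 6.022e23 mol⁻¹ = 2.0898e+13 J/mol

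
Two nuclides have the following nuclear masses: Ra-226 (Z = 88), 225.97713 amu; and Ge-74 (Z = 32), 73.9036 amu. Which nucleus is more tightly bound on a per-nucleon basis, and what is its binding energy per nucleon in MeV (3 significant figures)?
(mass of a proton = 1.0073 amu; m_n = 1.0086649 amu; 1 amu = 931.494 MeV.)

Ge-74; 8.73 MeV/nucleon

Ra-226: Σm = 88(1.0073) + 138(1.0086649) = 227.8381562 amu; Δm = 1.8610262 amu; E_B = 1733.535 MeV; E_B/A = 7.671 MeV
Ge-74: Σm = 32(1.0073) + 42(1.0086649) = 74.5975258 amu; Δm = 0.6939258 amu; E_B = 646.388 MeV; E_B/A = 8.73497 MeV
Ge-74 has the higher binding energy per nucleon, so it is the more tightly bound nucleus.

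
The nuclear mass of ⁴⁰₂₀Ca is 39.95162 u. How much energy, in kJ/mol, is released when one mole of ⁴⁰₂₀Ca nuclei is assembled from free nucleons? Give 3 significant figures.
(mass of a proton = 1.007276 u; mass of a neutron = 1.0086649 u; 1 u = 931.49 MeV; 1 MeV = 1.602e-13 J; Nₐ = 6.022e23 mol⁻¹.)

3.30e+10 kJ/mol

With 20 protons and 20 neutrons (A = 40):
Mass of separated nucleons = 20(1.007276) + 20(1.0086649) = 20.145520 + 20.1732980 = 40.3188180 u
The mass defect is 40.3188180 − 39.95162 = 0.3671980 u.
Converting to energy: 0.3671980 u × 931.49 MeV/u = 342.041 MeV
Per nucleus in joules: 342.041 MeV × 1.602e-13 J/MeV = 5.4795e-11 J
Per mole: 5.4795e-11 J × 6.022e23 mol⁻¹ = 3.2998e+13 J/mol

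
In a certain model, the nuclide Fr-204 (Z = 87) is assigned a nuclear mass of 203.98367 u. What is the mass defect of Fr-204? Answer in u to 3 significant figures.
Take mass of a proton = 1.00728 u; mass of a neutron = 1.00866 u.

1.66 u

Σm = 87·m_p + 117·m_n = 87.63336 + 118.01322 = 205.64658 u
Mass defect Δm = 205.64658 − 203.98367 = 1.66291 u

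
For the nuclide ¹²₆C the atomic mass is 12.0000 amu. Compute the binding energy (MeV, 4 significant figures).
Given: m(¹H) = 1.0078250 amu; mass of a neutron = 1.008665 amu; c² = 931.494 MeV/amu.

92.16 MeV

Z = 6, so N = A − Z = 12 − 6 = 6.
Mass of separated nucleons = 6(1.0078250) + 6(1.008665) = 6.0469500 + 6.051990 = 12.0989400 amu
Δm = 12.0989400 − 12.0000 = 0.0989400 amu
Converting to energy: 0.0989400 amu × 931.494 MeV/amu = 92.1620 MeV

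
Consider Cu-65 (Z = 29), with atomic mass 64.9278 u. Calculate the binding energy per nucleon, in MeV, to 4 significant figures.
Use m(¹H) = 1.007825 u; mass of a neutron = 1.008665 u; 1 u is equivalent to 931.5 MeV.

8.757 MeV/nucleon

Mass of separated nucleons = 29(1.007825) + 36(1.008665) = 29.226925 + 36.311940 = 65.538865 u
The mass defect is 65.538865 − 64.9278 = 0.611065 u.
E_B = 0.611065 × 931.5 = 569.207 MeV
Dividing by A = 65 gives 8.757 MeV per nucleon.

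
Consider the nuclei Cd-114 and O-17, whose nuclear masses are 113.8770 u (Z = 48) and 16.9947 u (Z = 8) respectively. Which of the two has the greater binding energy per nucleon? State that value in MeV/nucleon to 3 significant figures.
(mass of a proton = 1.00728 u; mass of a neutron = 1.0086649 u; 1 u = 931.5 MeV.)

Cd-114: Σm = 48(1.00728) + 66(1.0086649) = 114.9213234 u; Δm = 1.0443234 u; E_B = 972.79 MeV; E_B/A = 8.533 MeV
O-17: Σm = 8(1.00728) + 9(1.0086649) = 17.1362241 u; Δm = 0.1415241 u; E_B = 131.83 MeV; E_B/A = 7.7547 MeV
Cd-114 has the higher binding energy per nucleon, so it is the more tightly bound nucleus.

Cd-114; 8.53 MeV/nucleon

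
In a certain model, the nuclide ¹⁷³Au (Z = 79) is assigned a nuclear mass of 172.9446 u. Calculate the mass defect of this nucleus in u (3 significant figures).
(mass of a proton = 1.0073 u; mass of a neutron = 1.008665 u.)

1.45 u

Z = 79, so N = A − Z = 173 − 79 = 94.
Σm = 79·m_p + 94·m_n = 79.5767 + 94.814510 = 174.391210 u
Δm = 174.391210 − 172.9446 = 1.446610 u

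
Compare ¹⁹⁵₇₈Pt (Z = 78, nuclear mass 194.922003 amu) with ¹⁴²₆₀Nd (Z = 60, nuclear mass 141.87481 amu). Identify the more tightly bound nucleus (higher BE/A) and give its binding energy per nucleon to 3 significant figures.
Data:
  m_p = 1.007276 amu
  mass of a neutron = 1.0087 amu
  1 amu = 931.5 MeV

¹⁹⁵₇₈Pt: Σm = 78(1.007276) + 117(1.0087) = 196.585428 amu; Δm = 1.663425 amu; E_B = 1549.5 MeV; E_B/A = 7.946 MeV
¹⁴²₆₀Nd: Σm = 60(1.007276) + 82(1.0087) = 143.149960 amu; Δm = 1.275150 amu; E_B = 1187.8 MeV; E_B/A = 8.3648 MeV
¹⁴²₆₀Nd has the higher binding energy per nucleon, so it is the more tightly bound nucleus.

¹⁴²₆₀Nd; 8.36 MeV/nucleon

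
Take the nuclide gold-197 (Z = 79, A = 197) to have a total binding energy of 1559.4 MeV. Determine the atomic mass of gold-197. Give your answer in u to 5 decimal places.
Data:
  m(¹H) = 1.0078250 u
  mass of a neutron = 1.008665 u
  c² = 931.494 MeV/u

196.96656 u

Mass defect = 1559.4 MeV / (931.494 MeV/u) = 1.6740849 u
Constituent mass = 79(1.0078250) + 118(1.008665) = 198.6406450 u
Atomic mass = 198.6406450 − 1.6740849 = 196.9665601 u ≈ 196.96656 u (to 5 decimal places)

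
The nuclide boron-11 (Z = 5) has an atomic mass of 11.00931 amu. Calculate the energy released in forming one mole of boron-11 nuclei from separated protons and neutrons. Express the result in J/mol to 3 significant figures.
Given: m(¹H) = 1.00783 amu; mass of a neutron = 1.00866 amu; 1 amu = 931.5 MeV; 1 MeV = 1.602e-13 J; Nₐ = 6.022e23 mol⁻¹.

The nucleus contains 5 protons and 11 − 5 = 6 neutrons.
Mass of separated nucleons = 5(1.00783) + 6(1.00866) = 5.03915 + 6.05196 = 11.09111 amu
Mass defect Δm = 11.09111 − 11.00931 = 0.08180 amu
E_B = 0.08180 × 931.5 = 76.1967 MeV
Per nucleus in joules: 76.1967 MeV × 1.602e-13 J/MeV = 1.2207e-11 J
Per mole: 1.2207e-11 J × 6.022e23 mol⁻¹ = 7.3511e+12 J/mol

7.35e+12 J/mol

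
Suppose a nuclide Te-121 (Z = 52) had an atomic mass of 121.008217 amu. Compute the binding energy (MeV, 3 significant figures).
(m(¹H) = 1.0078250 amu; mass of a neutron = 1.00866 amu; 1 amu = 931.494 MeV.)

928 MeV

With 52 protons and 69 neutrons (A = 121):
Total constituent mass: 52 × 1.0078250 + 69 × 1.00866 = 122.0044400 amu
Δm = 122.0044400 − 121.008217 = 0.9962230 amu
Binding energy = Δm·c² = 0.9962230 × 931.494 MeV/amu = 927.976 MeV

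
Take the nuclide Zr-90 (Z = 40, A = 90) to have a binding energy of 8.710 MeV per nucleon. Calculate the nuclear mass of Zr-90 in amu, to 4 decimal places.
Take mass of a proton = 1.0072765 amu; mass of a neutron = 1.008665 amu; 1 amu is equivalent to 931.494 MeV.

Total binding energy = 90 × 8.710 = 783.900 MeV
Mass defect = 783.900 MeV / (931.494 MeV/amu) = 0.841551 amu
Constituent mass = 40(1.0072765) + 50(1.008665) = 90.7243100 amu
Nuclear mass = 90.7243100 − 0.841551 = 89.8827590 amu ≈ 89.8828 amu (to 4 decimal places)

89.8828 amu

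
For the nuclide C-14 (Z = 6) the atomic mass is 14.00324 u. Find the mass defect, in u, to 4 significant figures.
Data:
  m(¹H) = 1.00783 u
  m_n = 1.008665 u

Mass of separated nucleons = 6(1.00783) + 8(1.008665) = 6.04698 + 8.069320 = 14.116300 u
Δm = 14.116300 − 14.00324 = 0.113060 u

0.1131 u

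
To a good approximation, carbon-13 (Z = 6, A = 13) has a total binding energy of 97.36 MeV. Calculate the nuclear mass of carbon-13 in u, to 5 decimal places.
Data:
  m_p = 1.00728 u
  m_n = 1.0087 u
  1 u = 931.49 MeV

Mass defect = 97.36 MeV / (931.49 MeV/u) = 0.1045207 u
Constituent mass = 6(1.00728) + 7(1.0087) = 13.10458 u
Nuclear mass = 13.10458 − 0.1045207 = 13.0000593 u ≈ 13.00006 u (to 5 decimal places)

13.00006 u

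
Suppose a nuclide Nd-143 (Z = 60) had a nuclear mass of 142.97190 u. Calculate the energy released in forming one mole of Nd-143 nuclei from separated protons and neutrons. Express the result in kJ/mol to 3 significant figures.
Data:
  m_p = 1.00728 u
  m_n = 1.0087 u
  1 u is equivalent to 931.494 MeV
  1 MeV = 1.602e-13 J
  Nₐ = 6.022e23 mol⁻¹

Z = 60, so N = A − Z = 143 − 60 = 83.
Σm = 60·m_p + 83·m_n = 60.43680 + 83.7221 = 144.15890 u
Δm = 144.15890 − 142.97190 = 1.18700 u
E_B = 1.18700 × 931.494 = 1105.68 MeV
Per nucleus in joules: 1105.68 MeV × 1.602e-13 J/MeV = 1.7713e-10 J
Per mole: 1.7713e-10 J × 6.022e23 mol⁻¹ = 1.0667e+14 J/mol

1.07e+11 kJ/mol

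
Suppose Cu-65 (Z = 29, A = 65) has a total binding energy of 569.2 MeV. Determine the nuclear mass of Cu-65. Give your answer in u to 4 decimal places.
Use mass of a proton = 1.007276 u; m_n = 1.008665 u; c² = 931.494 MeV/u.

64.9119 u

Mass defect = 569.2 MeV / (931.494 MeV/u) = 0.611061 u
Constituent mass = 29(1.007276) + 36(1.008665) = 65.522944 u
Nuclear mass = 65.522944 − 0.611061 = 64.911883 u ≈ 64.9119 u (to 4 decimal places)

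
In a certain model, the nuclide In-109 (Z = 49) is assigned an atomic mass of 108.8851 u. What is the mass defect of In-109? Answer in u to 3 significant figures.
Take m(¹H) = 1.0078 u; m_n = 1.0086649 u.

1.02 u

With 49 protons and 60 neutrons (A = 109):
Mass of separated nucleons = 49(1.0078) + 60(1.0086649) = 49.3822 + 60.5198940 = 109.9020940 u
Δm = 109.9020940 − 108.8851 = 1.0169940 u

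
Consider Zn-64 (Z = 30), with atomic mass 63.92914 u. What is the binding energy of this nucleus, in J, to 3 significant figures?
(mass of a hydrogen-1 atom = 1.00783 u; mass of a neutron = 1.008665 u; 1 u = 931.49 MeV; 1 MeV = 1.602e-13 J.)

Total constituent mass: 30 × 1.00783 + 34 × 1.008665 = 64.529510 u
Δm = 64.529510 − 63.92914 = 0.600370 u
E_B = 0.600370 × 931.49 = 559.239 MeV
In joules: 559.239 MeV × 1.602e-13 J/MeV = 8.9590e-11 J

8.96e-11 J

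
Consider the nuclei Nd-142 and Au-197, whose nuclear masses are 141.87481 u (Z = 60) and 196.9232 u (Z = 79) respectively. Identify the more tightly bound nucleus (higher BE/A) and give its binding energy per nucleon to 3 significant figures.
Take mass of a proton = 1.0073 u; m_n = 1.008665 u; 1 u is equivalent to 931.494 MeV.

Nd-142; 8.36 MeV/nucleon

Nd-142: Σm = 60(1.0073) + 82(1.008665) = 143.148530 u; Δm = 1.273720 u; E_B = 1186.46 MeV; E_B/A = 8.355 MeV
Au-197: Σm = 79(1.0073) + 118(1.008665) = 198.599170 u; Δm = 1.675970 u; E_B = 1561.156 MeV; E_B/A = 7.9246 MeV
Nd-142 has the higher binding energy per nucleon, so it is the more tightly bound nucleus.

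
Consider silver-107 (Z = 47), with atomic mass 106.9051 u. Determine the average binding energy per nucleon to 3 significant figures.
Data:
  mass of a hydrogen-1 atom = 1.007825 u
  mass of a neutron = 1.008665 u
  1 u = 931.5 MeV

Σm = 47·m(¹H) + 60·m_n = 47.367775 + 60.519900 = 107.887675 u
The mass defect is 107.887675 − 106.9051 = 0.982575 u.
Converting to energy: 0.982575 u × 931.5 MeV/u = 915.269 MeV
Per nucleon: 915.269 / 107 = 8.554 MeV

8.55 MeV/nucleon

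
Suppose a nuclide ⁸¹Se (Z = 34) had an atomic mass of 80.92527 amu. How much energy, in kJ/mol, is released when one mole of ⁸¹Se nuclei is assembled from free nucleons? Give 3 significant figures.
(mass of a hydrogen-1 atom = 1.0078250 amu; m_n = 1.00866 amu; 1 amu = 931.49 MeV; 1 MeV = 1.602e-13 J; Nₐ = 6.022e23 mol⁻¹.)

Σm = 34·m(¹H) + 47·m_n = 34.2660500 + 47.40702 = 81.6730700 amu
The mass defect is 81.6730700 − 80.92527 = 0.7478000 amu.
Converting to energy: 0.7478000 amu × 931.49 MeV/amu = 696.568 MeV
Per nucleus in joules: 696.568 MeV × 1.602e-13 J/MeV = 1.1159e-10 J
Per mole: 1.1159e-10 J × 6.022e23 mol⁻¹ = 6.7199e+13 J/mol

6.72e+10 kJ/mol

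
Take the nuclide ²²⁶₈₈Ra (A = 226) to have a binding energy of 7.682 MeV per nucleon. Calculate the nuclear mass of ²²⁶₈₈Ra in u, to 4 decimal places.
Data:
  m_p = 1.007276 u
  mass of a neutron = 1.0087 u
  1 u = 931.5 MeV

Total binding energy = 226 × 7.682 = 1736.132 MeV
Mass defect = 1736.132 MeV / (931.5 MeV/u) = 1.863802 u
Constituent mass = 88(1.007276) + 138(1.0087) = 227.840888 u
Nuclear mass = 227.840888 − 1.863802 = 225.977086 u ≈ 225.9771 u (to 4 decimal places)

225.9771 u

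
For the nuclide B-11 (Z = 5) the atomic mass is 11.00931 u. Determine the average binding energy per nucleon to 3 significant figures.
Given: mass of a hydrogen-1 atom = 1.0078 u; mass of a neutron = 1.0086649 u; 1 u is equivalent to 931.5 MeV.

Total constituent mass: 5 × 1.0078 + 6 × 1.0086649 = 11.0909894 u
Δm = 11.0909894 − 11.00931 = 0.0816794 u
E_B = 0.0816794 × 931.5 = 76.0844 MeV
BE/A = 76.0844 MeV / 11 = 6.917 MeV/nucleon

6.92 MeV/nucleon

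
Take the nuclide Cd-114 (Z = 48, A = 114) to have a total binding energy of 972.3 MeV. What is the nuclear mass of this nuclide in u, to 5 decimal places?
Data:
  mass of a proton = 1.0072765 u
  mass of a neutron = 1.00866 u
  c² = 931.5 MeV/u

Mass defect = 972.3 MeV / (931.5 MeV/u) = 1.0438003 u
Constituent mass = 48(1.0072765) + 66(1.00866) = 114.9208320 u
Nuclear mass = 114.9208320 − 1.0438003 = 113.8770317 u ≈ 113.87703 u (to 5 decimal places)

113.87703 u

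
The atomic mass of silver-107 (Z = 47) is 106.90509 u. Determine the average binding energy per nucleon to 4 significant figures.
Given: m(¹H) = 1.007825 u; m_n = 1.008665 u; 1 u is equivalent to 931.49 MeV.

With 47 protons and 60 neutrons (A = 107):
Σm = 47·m(¹H) + 60·m_n = 47.367775 + 60.519900 = 107.887675 u
The mass defect is 107.887675 − 106.90509 = 0.982585 u.
Converting to energy: 0.982585 u × 931.49 MeV/u = 915.268 MeV
Dividing by A = 107 gives 8.554 MeV per nucleon.

8.554 MeV/nucleon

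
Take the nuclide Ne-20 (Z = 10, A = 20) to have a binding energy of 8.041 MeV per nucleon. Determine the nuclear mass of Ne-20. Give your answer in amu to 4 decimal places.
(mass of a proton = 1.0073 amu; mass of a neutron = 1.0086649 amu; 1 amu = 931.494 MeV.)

Total binding energy = 20 × 8.041 = 160.820 MeV
Mass defect = 160.820 MeV / (931.494 MeV/amu) = 0.172647 amu
Constituent mass = 10(1.0073) + 10(1.0086649) = 20.1596490 amu
Nuclear mass = 20.1596490 − 0.172647 = 19.9870020 amu ≈ 19.9870 amu (to 4 decimal places)

19.9870 amu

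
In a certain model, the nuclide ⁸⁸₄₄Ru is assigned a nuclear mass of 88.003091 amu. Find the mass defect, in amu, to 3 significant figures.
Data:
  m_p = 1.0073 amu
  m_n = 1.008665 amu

With 44 protons and 44 neutrons (A = 88):
Total constituent mass: 44 × 1.0073 + 44 × 1.008665 = 88.702460 amu
Mass defect Δm = 88.702460 − 88.003091 = 0.699369 amu

0.699 amu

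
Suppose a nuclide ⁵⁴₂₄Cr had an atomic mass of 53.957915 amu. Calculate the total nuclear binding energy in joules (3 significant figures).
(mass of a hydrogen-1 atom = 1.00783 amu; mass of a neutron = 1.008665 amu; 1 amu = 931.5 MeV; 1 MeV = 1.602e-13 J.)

With 24 protons and 30 neutrons (A = 54):
Mass of separated nucleons = 24(1.00783) + 30(1.008665) = 24.18792 + 30.259950 = 54.447870 amu
The mass defect is 54.447870 − 53.957915 = 0.489955 amu.
Binding energy = Δm·c² = 0.489955 × 931.5 MeV/amu = 456.393 MeV
In joules: 456.393 MeV × 1.602e-13 J/MeV = 7.3114e-11 J

7.31e-11 J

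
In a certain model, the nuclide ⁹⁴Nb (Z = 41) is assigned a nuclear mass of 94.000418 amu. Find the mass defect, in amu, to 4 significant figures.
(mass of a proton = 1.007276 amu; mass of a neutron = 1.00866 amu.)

Σm = 41·m_p + 53·m_n = 41.298316 + 53.45898 = 94.757296 amu
The mass defect is 94.757296 − 94.000418 = 0.756878 amu.

0.7569 amu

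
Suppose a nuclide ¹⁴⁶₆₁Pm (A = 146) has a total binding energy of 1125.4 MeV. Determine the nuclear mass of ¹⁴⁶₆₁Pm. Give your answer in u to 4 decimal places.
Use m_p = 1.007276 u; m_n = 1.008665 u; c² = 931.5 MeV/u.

145.9722 u

Mass defect = 1125.4 MeV / (931.5 MeV/u) = 1.208159 u
Constituent mass = 61(1.007276) + 85(1.008665) = 147.180361 u
Nuclear mass = 147.180361 − 1.208159 = 145.972202 u ≈ 145.9722 u (to 4 decimal places)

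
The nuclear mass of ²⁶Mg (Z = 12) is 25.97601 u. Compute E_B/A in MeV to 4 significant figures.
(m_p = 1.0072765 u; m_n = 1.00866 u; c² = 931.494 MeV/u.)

Total constituent mass: 12 × 1.0072765 + 14 × 1.00866 = 26.2085580 u
The mass defect is 26.2085580 − 25.97601 = 0.2325480 u.
Converting to energy: 0.2325480 u × 931.494 MeV/u = 216.617 MeV
Per nucleon: 216.617 / 26 = 8.331 MeV

8.331 MeV/nucleon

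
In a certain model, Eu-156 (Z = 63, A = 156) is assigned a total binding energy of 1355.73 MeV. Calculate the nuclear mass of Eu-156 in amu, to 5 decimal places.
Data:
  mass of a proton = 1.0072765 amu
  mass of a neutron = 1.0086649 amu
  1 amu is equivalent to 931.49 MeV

Mass defect = 1355.73 MeV / (931.49 MeV/amu) = 1.4554424 amu
Constituent mass = 63(1.0072765) + 93(1.0086649) = 157.2642552 amu
Nuclear mass = 157.2642552 − 1.4554424 = 155.8088128 amu ≈ 155.80881 amu (to 5 decimal places)

155.80881 amu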